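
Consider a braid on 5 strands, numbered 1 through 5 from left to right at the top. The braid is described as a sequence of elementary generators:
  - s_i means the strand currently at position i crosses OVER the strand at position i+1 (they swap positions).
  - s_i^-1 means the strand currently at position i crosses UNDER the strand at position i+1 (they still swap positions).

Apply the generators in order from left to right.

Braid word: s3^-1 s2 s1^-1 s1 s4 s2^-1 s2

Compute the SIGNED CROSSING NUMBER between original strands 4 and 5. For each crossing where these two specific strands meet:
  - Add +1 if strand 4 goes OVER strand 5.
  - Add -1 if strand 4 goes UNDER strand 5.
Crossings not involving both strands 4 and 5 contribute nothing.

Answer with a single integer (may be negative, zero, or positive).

Answer: 0

Derivation:
Gen 1: crossing 3x4. Both 4&5? no. Sum: 0
Gen 2: crossing 2x4. Both 4&5? no. Sum: 0
Gen 3: crossing 1x4. Both 4&5? no. Sum: 0
Gen 4: crossing 4x1. Both 4&5? no. Sum: 0
Gen 5: crossing 3x5. Both 4&5? no. Sum: 0
Gen 6: crossing 4x2. Both 4&5? no. Sum: 0
Gen 7: crossing 2x4. Both 4&5? no. Sum: 0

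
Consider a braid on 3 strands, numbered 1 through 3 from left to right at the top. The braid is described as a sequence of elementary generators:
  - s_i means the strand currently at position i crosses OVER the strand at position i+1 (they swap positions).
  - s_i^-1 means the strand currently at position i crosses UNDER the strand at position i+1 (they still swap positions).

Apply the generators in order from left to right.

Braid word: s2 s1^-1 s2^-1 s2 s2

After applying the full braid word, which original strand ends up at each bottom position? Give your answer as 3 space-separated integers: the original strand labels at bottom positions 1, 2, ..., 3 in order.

Gen 1 (s2): strand 2 crosses over strand 3. Perm now: [1 3 2]
Gen 2 (s1^-1): strand 1 crosses under strand 3. Perm now: [3 1 2]
Gen 3 (s2^-1): strand 1 crosses under strand 2. Perm now: [3 2 1]
Gen 4 (s2): strand 2 crosses over strand 1. Perm now: [3 1 2]
Gen 5 (s2): strand 1 crosses over strand 2. Perm now: [3 2 1]

Answer: 3 2 1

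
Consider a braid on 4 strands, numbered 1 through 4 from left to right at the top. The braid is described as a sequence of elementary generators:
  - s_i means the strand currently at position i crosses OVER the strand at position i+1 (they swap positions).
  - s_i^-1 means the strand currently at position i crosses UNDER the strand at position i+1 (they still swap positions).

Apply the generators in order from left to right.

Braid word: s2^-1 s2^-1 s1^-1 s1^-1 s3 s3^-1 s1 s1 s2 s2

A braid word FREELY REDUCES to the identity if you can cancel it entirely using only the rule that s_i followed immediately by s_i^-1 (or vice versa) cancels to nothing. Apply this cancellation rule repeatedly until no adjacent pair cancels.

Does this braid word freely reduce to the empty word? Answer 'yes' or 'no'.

Answer: yes

Derivation:
Gen 1 (s2^-1): push. Stack: [s2^-1]
Gen 2 (s2^-1): push. Stack: [s2^-1 s2^-1]
Gen 3 (s1^-1): push. Stack: [s2^-1 s2^-1 s1^-1]
Gen 4 (s1^-1): push. Stack: [s2^-1 s2^-1 s1^-1 s1^-1]
Gen 5 (s3): push. Stack: [s2^-1 s2^-1 s1^-1 s1^-1 s3]
Gen 6 (s3^-1): cancels prior s3. Stack: [s2^-1 s2^-1 s1^-1 s1^-1]
Gen 7 (s1): cancels prior s1^-1. Stack: [s2^-1 s2^-1 s1^-1]
Gen 8 (s1): cancels prior s1^-1. Stack: [s2^-1 s2^-1]
Gen 9 (s2): cancels prior s2^-1. Stack: [s2^-1]
Gen 10 (s2): cancels prior s2^-1. Stack: []
Reduced word: (empty)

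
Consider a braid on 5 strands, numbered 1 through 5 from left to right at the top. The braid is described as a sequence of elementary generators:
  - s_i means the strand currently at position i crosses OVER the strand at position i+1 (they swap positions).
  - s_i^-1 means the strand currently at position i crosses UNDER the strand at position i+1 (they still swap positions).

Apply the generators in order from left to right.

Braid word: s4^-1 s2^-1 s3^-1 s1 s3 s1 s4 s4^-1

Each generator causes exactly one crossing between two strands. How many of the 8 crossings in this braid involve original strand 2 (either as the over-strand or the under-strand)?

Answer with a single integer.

Answer: 3

Derivation:
Gen 1: crossing 4x5. Involves strand 2? no. Count so far: 0
Gen 2: crossing 2x3. Involves strand 2? yes. Count so far: 1
Gen 3: crossing 2x5. Involves strand 2? yes. Count so far: 2
Gen 4: crossing 1x3. Involves strand 2? no. Count so far: 2
Gen 5: crossing 5x2. Involves strand 2? yes. Count so far: 3
Gen 6: crossing 3x1. Involves strand 2? no. Count so far: 3
Gen 7: crossing 5x4. Involves strand 2? no. Count so far: 3
Gen 8: crossing 4x5. Involves strand 2? no. Count so far: 3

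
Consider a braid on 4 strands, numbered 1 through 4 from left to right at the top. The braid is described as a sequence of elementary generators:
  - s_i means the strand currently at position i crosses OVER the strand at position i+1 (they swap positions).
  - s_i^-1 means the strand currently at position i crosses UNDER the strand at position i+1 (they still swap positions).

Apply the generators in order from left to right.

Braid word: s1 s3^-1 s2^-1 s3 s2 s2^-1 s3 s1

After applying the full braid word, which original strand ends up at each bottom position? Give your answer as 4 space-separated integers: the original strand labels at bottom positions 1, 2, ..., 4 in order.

Answer: 4 2 1 3

Derivation:
Gen 1 (s1): strand 1 crosses over strand 2. Perm now: [2 1 3 4]
Gen 2 (s3^-1): strand 3 crosses under strand 4. Perm now: [2 1 4 3]
Gen 3 (s2^-1): strand 1 crosses under strand 4. Perm now: [2 4 1 3]
Gen 4 (s3): strand 1 crosses over strand 3. Perm now: [2 4 3 1]
Gen 5 (s2): strand 4 crosses over strand 3. Perm now: [2 3 4 1]
Gen 6 (s2^-1): strand 3 crosses under strand 4. Perm now: [2 4 3 1]
Gen 7 (s3): strand 3 crosses over strand 1. Perm now: [2 4 1 3]
Gen 8 (s1): strand 2 crosses over strand 4. Perm now: [4 2 1 3]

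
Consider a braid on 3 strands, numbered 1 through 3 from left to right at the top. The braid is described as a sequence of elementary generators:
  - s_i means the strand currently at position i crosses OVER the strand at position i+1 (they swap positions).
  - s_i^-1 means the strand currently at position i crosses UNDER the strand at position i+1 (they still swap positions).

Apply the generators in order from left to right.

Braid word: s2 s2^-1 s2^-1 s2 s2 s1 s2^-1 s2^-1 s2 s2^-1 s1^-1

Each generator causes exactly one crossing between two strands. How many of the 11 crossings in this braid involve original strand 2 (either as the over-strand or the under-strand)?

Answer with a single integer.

Answer: 9

Derivation:
Gen 1: crossing 2x3. Involves strand 2? yes. Count so far: 1
Gen 2: crossing 3x2. Involves strand 2? yes. Count so far: 2
Gen 3: crossing 2x3. Involves strand 2? yes. Count so far: 3
Gen 4: crossing 3x2. Involves strand 2? yes. Count so far: 4
Gen 5: crossing 2x3. Involves strand 2? yes. Count so far: 5
Gen 6: crossing 1x3. Involves strand 2? no. Count so far: 5
Gen 7: crossing 1x2. Involves strand 2? yes. Count so far: 6
Gen 8: crossing 2x1. Involves strand 2? yes. Count so far: 7
Gen 9: crossing 1x2. Involves strand 2? yes. Count so far: 8
Gen 10: crossing 2x1. Involves strand 2? yes. Count so far: 9
Gen 11: crossing 3x1. Involves strand 2? no. Count so far: 9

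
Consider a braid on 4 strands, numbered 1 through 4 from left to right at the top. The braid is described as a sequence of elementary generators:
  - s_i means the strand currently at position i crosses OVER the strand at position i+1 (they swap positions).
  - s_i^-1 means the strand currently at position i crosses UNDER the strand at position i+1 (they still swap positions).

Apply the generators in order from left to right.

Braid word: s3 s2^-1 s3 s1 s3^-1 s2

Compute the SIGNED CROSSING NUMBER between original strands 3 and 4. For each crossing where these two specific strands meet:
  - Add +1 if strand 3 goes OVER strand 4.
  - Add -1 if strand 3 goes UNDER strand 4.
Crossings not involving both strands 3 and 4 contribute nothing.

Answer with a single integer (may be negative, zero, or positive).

Answer: 1

Derivation:
Gen 1: 3 over 4. Both 3&4? yes. Contrib: +1. Sum: 1
Gen 2: crossing 2x4. Both 3&4? no. Sum: 1
Gen 3: crossing 2x3. Both 3&4? no. Sum: 1
Gen 4: crossing 1x4. Both 3&4? no. Sum: 1
Gen 5: crossing 3x2. Both 3&4? no. Sum: 1
Gen 6: crossing 1x2. Both 3&4? no. Sum: 1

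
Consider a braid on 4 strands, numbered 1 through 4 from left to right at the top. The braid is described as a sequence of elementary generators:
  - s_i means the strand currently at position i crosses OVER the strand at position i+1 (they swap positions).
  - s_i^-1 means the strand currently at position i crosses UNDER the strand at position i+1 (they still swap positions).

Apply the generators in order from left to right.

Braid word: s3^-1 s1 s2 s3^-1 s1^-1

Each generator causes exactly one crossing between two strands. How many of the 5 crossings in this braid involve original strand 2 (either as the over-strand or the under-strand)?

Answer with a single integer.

Gen 1: crossing 3x4. Involves strand 2? no. Count so far: 0
Gen 2: crossing 1x2. Involves strand 2? yes. Count so far: 1
Gen 3: crossing 1x4. Involves strand 2? no. Count so far: 1
Gen 4: crossing 1x3. Involves strand 2? no. Count so far: 1
Gen 5: crossing 2x4. Involves strand 2? yes. Count so far: 2

Answer: 2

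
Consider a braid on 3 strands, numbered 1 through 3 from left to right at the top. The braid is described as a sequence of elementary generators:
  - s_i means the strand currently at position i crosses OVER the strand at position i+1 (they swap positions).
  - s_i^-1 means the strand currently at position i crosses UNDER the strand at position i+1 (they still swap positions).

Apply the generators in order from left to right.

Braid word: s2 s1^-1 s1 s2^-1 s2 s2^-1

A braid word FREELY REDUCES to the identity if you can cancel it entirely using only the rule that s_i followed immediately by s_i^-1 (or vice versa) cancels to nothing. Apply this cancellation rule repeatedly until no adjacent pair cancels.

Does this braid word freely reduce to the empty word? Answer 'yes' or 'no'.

Gen 1 (s2): push. Stack: [s2]
Gen 2 (s1^-1): push. Stack: [s2 s1^-1]
Gen 3 (s1): cancels prior s1^-1. Stack: [s2]
Gen 4 (s2^-1): cancels prior s2. Stack: []
Gen 5 (s2): push. Stack: [s2]
Gen 6 (s2^-1): cancels prior s2. Stack: []
Reduced word: (empty)

Answer: yes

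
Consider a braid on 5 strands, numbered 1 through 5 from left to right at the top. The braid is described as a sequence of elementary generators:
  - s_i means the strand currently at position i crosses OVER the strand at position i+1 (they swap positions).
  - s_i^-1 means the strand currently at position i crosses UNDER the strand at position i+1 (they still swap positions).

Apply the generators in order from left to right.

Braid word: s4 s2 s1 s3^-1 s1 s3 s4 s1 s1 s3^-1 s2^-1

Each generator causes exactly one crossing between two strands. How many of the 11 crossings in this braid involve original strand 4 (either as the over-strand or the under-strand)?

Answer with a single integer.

Answer: 4

Derivation:
Gen 1: crossing 4x5. Involves strand 4? yes. Count so far: 1
Gen 2: crossing 2x3. Involves strand 4? no. Count so far: 1
Gen 3: crossing 1x3. Involves strand 4? no. Count so far: 1
Gen 4: crossing 2x5. Involves strand 4? no. Count so far: 1
Gen 5: crossing 3x1. Involves strand 4? no. Count so far: 1
Gen 6: crossing 5x2. Involves strand 4? no. Count so far: 1
Gen 7: crossing 5x4. Involves strand 4? yes. Count so far: 2
Gen 8: crossing 1x3. Involves strand 4? no. Count so far: 2
Gen 9: crossing 3x1. Involves strand 4? no. Count so far: 2
Gen 10: crossing 2x4. Involves strand 4? yes. Count so far: 3
Gen 11: crossing 3x4. Involves strand 4? yes. Count so far: 4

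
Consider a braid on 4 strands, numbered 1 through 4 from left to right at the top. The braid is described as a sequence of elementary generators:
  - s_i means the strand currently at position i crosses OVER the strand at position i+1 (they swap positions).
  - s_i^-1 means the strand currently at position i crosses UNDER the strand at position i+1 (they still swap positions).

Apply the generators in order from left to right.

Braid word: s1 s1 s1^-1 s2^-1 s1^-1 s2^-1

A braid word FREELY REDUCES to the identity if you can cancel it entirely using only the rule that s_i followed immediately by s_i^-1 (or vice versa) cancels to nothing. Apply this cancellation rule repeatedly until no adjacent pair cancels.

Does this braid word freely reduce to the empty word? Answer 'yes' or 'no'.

Answer: no

Derivation:
Gen 1 (s1): push. Stack: [s1]
Gen 2 (s1): push. Stack: [s1 s1]
Gen 3 (s1^-1): cancels prior s1. Stack: [s1]
Gen 4 (s2^-1): push. Stack: [s1 s2^-1]
Gen 5 (s1^-1): push. Stack: [s1 s2^-1 s1^-1]
Gen 6 (s2^-1): push. Stack: [s1 s2^-1 s1^-1 s2^-1]
Reduced word: s1 s2^-1 s1^-1 s2^-1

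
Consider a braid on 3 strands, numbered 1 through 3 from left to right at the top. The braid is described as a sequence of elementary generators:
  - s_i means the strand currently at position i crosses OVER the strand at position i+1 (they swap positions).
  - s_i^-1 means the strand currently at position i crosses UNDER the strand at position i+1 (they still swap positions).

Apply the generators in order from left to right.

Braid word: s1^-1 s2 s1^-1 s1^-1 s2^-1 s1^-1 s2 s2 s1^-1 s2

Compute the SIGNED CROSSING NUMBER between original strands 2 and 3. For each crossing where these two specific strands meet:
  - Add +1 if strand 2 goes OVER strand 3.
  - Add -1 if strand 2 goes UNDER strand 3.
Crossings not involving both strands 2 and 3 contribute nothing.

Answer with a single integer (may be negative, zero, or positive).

Answer: 0

Derivation:
Gen 1: crossing 1x2. Both 2&3? no. Sum: 0
Gen 2: crossing 1x3. Both 2&3? no. Sum: 0
Gen 3: 2 under 3. Both 2&3? yes. Contrib: -1. Sum: -1
Gen 4: 3 under 2. Both 2&3? yes. Contrib: +1. Sum: 0
Gen 5: crossing 3x1. Both 2&3? no. Sum: 0
Gen 6: crossing 2x1. Both 2&3? no. Sum: 0
Gen 7: 2 over 3. Both 2&3? yes. Contrib: +1. Sum: 1
Gen 8: 3 over 2. Both 2&3? yes. Contrib: -1. Sum: 0
Gen 9: crossing 1x2. Both 2&3? no. Sum: 0
Gen 10: crossing 1x3. Both 2&3? no. Sum: 0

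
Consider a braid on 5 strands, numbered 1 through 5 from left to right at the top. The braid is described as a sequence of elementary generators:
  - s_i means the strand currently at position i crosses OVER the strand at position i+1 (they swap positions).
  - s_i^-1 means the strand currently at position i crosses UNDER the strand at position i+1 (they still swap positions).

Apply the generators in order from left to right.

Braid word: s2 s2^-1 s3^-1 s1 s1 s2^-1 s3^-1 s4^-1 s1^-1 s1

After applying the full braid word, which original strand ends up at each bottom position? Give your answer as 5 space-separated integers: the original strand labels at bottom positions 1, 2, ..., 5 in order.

Gen 1 (s2): strand 2 crosses over strand 3. Perm now: [1 3 2 4 5]
Gen 2 (s2^-1): strand 3 crosses under strand 2. Perm now: [1 2 3 4 5]
Gen 3 (s3^-1): strand 3 crosses under strand 4. Perm now: [1 2 4 3 5]
Gen 4 (s1): strand 1 crosses over strand 2. Perm now: [2 1 4 3 5]
Gen 5 (s1): strand 2 crosses over strand 1. Perm now: [1 2 4 3 5]
Gen 6 (s2^-1): strand 2 crosses under strand 4. Perm now: [1 4 2 3 5]
Gen 7 (s3^-1): strand 2 crosses under strand 3. Perm now: [1 4 3 2 5]
Gen 8 (s4^-1): strand 2 crosses under strand 5. Perm now: [1 4 3 5 2]
Gen 9 (s1^-1): strand 1 crosses under strand 4. Perm now: [4 1 3 5 2]
Gen 10 (s1): strand 4 crosses over strand 1. Perm now: [1 4 3 5 2]

Answer: 1 4 3 5 2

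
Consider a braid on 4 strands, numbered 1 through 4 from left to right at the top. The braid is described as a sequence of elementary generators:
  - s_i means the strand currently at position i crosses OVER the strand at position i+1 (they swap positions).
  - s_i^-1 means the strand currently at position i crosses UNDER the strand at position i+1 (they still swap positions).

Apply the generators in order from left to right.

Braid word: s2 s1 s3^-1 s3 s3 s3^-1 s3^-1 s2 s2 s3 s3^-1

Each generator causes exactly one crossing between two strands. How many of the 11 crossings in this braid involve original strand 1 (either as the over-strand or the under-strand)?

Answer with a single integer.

Gen 1: crossing 2x3. Involves strand 1? no. Count so far: 0
Gen 2: crossing 1x3. Involves strand 1? yes. Count so far: 1
Gen 3: crossing 2x4. Involves strand 1? no. Count so far: 1
Gen 4: crossing 4x2. Involves strand 1? no. Count so far: 1
Gen 5: crossing 2x4. Involves strand 1? no. Count so far: 1
Gen 6: crossing 4x2. Involves strand 1? no. Count so far: 1
Gen 7: crossing 2x4. Involves strand 1? no. Count so far: 1
Gen 8: crossing 1x4. Involves strand 1? yes. Count so far: 2
Gen 9: crossing 4x1. Involves strand 1? yes. Count so far: 3
Gen 10: crossing 4x2. Involves strand 1? no. Count so far: 3
Gen 11: crossing 2x4. Involves strand 1? no. Count so far: 3

Answer: 3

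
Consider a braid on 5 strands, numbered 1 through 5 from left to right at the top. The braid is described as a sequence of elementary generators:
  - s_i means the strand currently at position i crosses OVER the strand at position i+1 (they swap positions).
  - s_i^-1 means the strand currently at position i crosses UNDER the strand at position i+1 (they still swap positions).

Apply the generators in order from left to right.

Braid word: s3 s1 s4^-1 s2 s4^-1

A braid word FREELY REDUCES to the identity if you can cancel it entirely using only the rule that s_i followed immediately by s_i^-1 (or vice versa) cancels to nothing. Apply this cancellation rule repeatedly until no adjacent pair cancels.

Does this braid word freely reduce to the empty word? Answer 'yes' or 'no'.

Gen 1 (s3): push. Stack: [s3]
Gen 2 (s1): push. Stack: [s3 s1]
Gen 3 (s4^-1): push. Stack: [s3 s1 s4^-1]
Gen 4 (s2): push. Stack: [s3 s1 s4^-1 s2]
Gen 5 (s4^-1): push. Stack: [s3 s1 s4^-1 s2 s4^-1]
Reduced word: s3 s1 s4^-1 s2 s4^-1

Answer: no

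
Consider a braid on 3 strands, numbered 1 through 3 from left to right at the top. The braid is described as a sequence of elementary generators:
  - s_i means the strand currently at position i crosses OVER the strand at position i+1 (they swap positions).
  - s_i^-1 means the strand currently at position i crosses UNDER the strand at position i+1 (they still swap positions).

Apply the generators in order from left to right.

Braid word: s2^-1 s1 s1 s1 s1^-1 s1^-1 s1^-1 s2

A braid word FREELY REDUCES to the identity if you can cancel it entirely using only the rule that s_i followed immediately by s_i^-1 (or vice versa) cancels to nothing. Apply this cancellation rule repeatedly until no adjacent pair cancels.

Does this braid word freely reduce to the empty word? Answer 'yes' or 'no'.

Gen 1 (s2^-1): push. Stack: [s2^-1]
Gen 2 (s1): push. Stack: [s2^-1 s1]
Gen 3 (s1): push. Stack: [s2^-1 s1 s1]
Gen 4 (s1): push. Stack: [s2^-1 s1 s1 s1]
Gen 5 (s1^-1): cancels prior s1. Stack: [s2^-1 s1 s1]
Gen 6 (s1^-1): cancels prior s1. Stack: [s2^-1 s1]
Gen 7 (s1^-1): cancels prior s1. Stack: [s2^-1]
Gen 8 (s2): cancels prior s2^-1. Stack: []
Reduced word: (empty)

Answer: yes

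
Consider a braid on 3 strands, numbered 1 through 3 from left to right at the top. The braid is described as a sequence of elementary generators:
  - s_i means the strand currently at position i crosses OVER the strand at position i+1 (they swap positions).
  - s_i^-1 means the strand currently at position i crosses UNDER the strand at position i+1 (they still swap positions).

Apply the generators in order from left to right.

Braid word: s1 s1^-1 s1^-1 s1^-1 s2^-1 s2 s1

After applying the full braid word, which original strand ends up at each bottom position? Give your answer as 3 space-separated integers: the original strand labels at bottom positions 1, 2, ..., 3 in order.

Gen 1 (s1): strand 1 crosses over strand 2. Perm now: [2 1 3]
Gen 2 (s1^-1): strand 2 crosses under strand 1. Perm now: [1 2 3]
Gen 3 (s1^-1): strand 1 crosses under strand 2. Perm now: [2 1 3]
Gen 4 (s1^-1): strand 2 crosses under strand 1. Perm now: [1 2 3]
Gen 5 (s2^-1): strand 2 crosses under strand 3. Perm now: [1 3 2]
Gen 6 (s2): strand 3 crosses over strand 2. Perm now: [1 2 3]
Gen 7 (s1): strand 1 crosses over strand 2. Perm now: [2 1 3]

Answer: 2 1 3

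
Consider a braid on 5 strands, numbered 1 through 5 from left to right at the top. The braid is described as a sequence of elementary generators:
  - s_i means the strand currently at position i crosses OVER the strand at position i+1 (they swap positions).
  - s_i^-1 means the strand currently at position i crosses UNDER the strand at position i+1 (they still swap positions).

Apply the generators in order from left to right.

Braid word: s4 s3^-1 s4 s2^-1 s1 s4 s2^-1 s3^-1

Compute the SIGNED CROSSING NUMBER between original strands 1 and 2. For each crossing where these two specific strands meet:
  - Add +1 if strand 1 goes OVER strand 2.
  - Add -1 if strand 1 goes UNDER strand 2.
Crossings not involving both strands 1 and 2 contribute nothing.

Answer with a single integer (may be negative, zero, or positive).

Answer: -1

Derivation:
Gen 1: crossing 4x5. Both 1&2? no. Sum: 0
Gen 2: crossing 3x5. Both 1&2? no. Sum: 0
Gen 3: crossing 3x4. Both 1&2? no. Sum: 0
Gen 4: crossing 2x5. Both 1&2? no. Sum: 0
Gen 5: crossing 1x5. Both 1&2? no. Sum: 0
Gen 6: crossing 4x3. Both 1&2? no. Sum: 0
Gen 7: 1 under 2. Both 1&2? yes. Contrib: -1. Sum: -1
Gen 8: crossing 1x3. Both 1&2? no. Sum: -1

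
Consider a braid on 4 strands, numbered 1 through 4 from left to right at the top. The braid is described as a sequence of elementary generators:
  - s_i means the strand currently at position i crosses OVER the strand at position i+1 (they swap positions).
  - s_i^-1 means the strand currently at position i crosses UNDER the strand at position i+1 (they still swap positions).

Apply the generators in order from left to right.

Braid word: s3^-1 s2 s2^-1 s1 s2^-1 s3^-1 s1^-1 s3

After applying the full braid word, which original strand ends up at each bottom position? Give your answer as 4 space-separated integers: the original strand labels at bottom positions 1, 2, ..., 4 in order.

Answer: 4 2 1 3

Derivation:
Gen 1 (s3^-1): strand 3 crosses under strand 4. Perm now: [1 2 4 3]
Gen 2 (s2): strand 2 crosses over strand 4. Perm now: [1 4 2 3]
Gen 3 (s2^-1): strand 4 crosses under strand 2. Perm now: [1 2 4 3]
Gen 4 (s1): strand 1 crosses over strand 2. Perm now: [2 1 4 3]
Gen 5 (s2^-1): strand 1 crosses under strand 4. Perm now: [2 4 1 3]
Gen 6 (s3^-1): strand 1 crosses under strand 3. Perm now: [2 4 3 1]
Gen 7 (s1^-1): strand 2 crosses under strand 4. Perm now: [4 2 3 1]
Gen 8 (s3): strand 3 crosses over strand 1. Perm now: [4 2 1 3]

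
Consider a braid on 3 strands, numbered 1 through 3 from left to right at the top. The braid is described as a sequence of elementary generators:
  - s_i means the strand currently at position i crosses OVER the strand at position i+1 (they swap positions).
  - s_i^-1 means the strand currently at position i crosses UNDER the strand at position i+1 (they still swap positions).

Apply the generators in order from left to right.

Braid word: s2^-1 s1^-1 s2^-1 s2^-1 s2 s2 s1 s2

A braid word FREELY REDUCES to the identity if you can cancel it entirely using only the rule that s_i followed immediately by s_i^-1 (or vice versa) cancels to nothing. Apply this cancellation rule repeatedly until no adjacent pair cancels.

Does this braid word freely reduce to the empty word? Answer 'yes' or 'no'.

Gen 1 (s2^-1): push. Stack: [s2^-1]
Gen 2 (s1^-1): push. Stack: [s2^-1 s1^-1]
Gen 3 (s2^-1): push. Stack: [s2^-1 s1^-1 s2^-1]
Gen 4 (s2^-1): push. Stack: [s2^-1 s1^-1 s2^-1 s2^-1]
Gen 5 (s2): cancels prior s2^-1. Stack: [s2^-1 s1^-1 s2^-1]
Gen 6 (s2): cancels prior s2^-1. Stack: [s2^-1 s1^-1]
Gen 7 (s1): cancels prior s1^-1. Stack: [s2^-1]
Gen 8 (s2): cancels prior s2^-1. Stack: []
Reduced word: (empty)

Answer: yes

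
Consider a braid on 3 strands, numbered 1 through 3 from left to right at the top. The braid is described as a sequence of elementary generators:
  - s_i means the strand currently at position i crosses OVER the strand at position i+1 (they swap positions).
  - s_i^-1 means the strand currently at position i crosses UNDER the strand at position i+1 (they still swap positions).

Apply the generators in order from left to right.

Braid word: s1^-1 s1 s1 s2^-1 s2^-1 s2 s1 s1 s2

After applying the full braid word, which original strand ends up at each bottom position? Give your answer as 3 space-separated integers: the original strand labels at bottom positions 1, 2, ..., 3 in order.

Gen 1 (s1^-1): strand 1 crosses under strand 2. Perm now: [2 1 3]
Gen 2 (s1): strand 2 crosses over strand 1. Perm now: [1 2 3]
Gen 3 (s1): strand 1 crosses over strand 2. Perm now: [2 1 3]
Gen 4 (s2^-1): strand 1 crosses under strand 3. Perm now: [2 3 1]
Gen 5 (s2^-1): strand 3 crosses under strand 1. Perm now: [2 1 3]
Gen 6 (s2): strand 1 crosses over strand 3. Perm now: [2 3 1]
Gen 7 (s1): strand 2 crosses over strand 3. Perm now: [3 2 1]
Gen 8 (s1): strand 3 crosses over strand 2. Perm now: [2 3 1]
Gen 9 (s2): strand 3 crosses over strand 1. Perm now: [2 1 3]

Answer: 2 1 3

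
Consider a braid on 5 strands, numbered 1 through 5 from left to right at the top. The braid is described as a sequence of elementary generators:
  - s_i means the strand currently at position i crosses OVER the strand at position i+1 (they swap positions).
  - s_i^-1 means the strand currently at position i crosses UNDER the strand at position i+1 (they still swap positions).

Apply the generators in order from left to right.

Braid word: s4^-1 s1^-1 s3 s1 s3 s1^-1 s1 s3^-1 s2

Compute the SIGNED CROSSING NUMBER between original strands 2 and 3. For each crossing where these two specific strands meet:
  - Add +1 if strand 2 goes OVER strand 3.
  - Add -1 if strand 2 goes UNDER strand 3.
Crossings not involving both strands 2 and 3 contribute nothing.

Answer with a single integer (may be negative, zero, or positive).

Gen 1: crossing 4x5. Both 2&3? no. Sum: 0
Gen 2: crossing 1x2. Both 2&3? no. Sum: 0
Gen 3: crossing 3x5. Both 2&3? no. Sum: 0
Gen 4: crossing 2x1. Both 2&3? no. Sum: 0
Gen 5: crossing 5x3. Both 2&3? no. Sum: 0
Gen 6: crossing 1x2. Both 2&3? no. Sum: 0
Gen 7: crossing 2x1. Both 2&3? no. Sum: 0
Gen 8: crossing 3x5. Both 2&3? no. Sum: 0
Gen 9: crossing 2x5. Both 2&3? no. Sum: 0

Answer: 0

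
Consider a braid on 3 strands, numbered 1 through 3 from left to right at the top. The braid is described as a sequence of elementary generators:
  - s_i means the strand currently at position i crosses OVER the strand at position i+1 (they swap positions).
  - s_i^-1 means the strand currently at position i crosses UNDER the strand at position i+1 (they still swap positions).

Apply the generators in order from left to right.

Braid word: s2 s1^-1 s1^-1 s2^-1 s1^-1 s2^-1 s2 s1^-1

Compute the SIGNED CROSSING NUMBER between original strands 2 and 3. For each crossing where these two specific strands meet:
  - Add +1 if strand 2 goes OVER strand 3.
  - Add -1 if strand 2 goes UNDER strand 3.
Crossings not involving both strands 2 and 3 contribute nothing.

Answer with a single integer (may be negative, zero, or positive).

Answer: 2

Derivation:
Gen 1: 2 over 3. Both 2&3? yes. Contrib: +1. Sum: 1
Gen 2: crossing 1x3. Both 2&3? no. Sum: 1
Gen 3: crossing 3x1. Both 2&3? no. Sum: 1
Gen 4: 3 under 2. Both 2&3? yes. Contrib: +1. Sum: 2
Gen 5: crossing 1x2. Both 2&3? no. Sum: 2
Gen 6: crossing 1x3. Both 2&3? no. Sum: 2
Gen 7: crossing 3x1. Both 2&3? no. Sum: 2
Gen 8: crossing 2x1. Both 2&3? no. Sum: 2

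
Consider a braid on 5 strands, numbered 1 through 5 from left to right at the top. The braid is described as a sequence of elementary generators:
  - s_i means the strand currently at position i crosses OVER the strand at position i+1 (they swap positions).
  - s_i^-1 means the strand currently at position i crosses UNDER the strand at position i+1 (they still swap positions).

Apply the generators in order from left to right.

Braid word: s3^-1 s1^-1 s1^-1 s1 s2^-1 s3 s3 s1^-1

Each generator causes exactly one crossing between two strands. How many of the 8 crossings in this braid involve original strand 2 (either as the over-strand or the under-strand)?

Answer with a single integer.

Answer: 4

Derivation:
Gen 1: crossing 3x4. Involves strand 2? no. Count so far: 0
Gen 2: crossing 1x2. Involves strand 2? yes. Count so far: 1
Gen 3: crossing 2x1. Involves strand 2? yes. Count so far: 2
Gen 4: crossing 1x2. Involves strand 2? yes. Count so far: 3
Gen 5: crossing 1x4. Involves strand 2? no. Count so far: 3
Gen 6: crossing 1x3. Involves strand 2? no. Count so far: 3
Gen 7: crossing 3x1. Involves strand 2? no. Count so far: 3
Gen 8: crossing 2x4. Involves strand 2? yes. Count so far: 4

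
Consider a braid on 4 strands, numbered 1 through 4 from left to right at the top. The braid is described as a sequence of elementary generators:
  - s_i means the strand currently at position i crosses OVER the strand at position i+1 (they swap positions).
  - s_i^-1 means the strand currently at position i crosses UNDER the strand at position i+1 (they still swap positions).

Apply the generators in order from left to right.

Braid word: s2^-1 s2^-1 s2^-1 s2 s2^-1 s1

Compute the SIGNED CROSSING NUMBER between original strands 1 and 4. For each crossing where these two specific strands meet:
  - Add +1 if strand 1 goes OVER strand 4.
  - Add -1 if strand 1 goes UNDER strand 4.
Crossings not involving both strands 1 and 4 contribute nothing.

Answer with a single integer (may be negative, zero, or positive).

Answer: 0

Derivation:
Gen 1: crossing 2x3. Both 1&4? no. Sum: 0
Gen 2: crossing 3x2. Both 1&4? no. Sum: 0
Gen 3: crossing 2x3. Both 1&4? no. Sum: 0
Gen 4: crossing 3x2. Both 1&4? no. Sum: 0
Gen 5: crossing 2x3. Both 1&4? no. Sum: 0
Gen 6: crossing 1x3. Both 1&4? no. Sum: 0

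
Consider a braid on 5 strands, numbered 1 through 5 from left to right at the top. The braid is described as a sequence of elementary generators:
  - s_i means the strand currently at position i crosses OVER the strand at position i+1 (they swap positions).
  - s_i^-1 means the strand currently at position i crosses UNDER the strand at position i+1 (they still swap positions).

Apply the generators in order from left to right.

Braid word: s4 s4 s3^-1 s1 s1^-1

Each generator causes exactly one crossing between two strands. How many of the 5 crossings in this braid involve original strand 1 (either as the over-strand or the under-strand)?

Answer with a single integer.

Answer: 2

Derivation:
Gen 1: crossing 4x5. Involves strand 1? no. Count so far: 0
Gen 2: crossing 5x4. Involves strand 1? no. Count so far: 0
Gen 3: crossing 3x4. Involves strand 1? no. Count so far: 0
Gen 4: crossing 1x2. Involves strand 1? yes. Count so far: 1
Gen 5: crossing 2x1. Involves strand 1? yes. Count so far: 2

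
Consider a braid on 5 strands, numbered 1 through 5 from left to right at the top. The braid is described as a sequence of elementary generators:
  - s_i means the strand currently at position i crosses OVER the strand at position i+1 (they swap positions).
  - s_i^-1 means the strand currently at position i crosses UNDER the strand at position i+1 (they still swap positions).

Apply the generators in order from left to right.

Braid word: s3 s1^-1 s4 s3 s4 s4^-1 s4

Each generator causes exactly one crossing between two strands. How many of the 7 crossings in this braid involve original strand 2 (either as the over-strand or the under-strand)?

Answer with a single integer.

Answer: 1

Derivation:
Gen 1: crossing 3x4. Involves strand 2? no. Count so far: 0
Gen 2: crossing 1x2. Involves strand 2? yes. Count so far: 1
Gen 3: crossing 3x5. Involves strand 2? no. Count so far: 1
Gen 4: crossing 4x5. Involves strand 2? no. Count so far: 1
Gen 5: crossing 4x3. Involves strand 2? no. Count so far: 1
Gen 6: crossing 3x4. Involves strand 2? no. Count so far: 1
Gen 7: crossing 4x3. Involves strand 2? no. Count so far: 1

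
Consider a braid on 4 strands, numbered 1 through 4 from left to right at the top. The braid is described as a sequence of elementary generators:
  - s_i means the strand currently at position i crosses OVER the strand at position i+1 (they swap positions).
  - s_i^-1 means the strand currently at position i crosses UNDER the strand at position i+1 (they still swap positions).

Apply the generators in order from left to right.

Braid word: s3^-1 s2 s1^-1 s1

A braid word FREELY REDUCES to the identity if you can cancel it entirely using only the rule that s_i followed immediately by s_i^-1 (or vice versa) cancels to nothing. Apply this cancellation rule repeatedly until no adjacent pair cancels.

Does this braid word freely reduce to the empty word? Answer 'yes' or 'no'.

Gen 1 (s3^-1): push. Stack: [s3^-1]
Gen 2 (s2): push. Stack: [s3^-1 s2]
Gen 3 (s1^-1): push. Stack: [s3^-1 s2 s1^-1]
Gen 4 (s1): cancels prior s1^-1. Stack: [s3^-1 s2]
Reduced word: s3^-1 s2

Answer: no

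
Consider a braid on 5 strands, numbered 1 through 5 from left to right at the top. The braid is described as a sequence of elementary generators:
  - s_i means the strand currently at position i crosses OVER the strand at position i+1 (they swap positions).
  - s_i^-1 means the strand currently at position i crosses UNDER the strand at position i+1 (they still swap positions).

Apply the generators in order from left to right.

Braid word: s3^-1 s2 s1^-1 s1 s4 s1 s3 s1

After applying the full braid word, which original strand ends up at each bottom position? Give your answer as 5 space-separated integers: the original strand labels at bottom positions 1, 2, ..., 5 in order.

Answer: 1 4 5 2 3

Derivation:
Gen 1 (s3^-1): strand 3 crosses under strand 4. Perm now: [1 2 4 3 5]
Gen 2 (s2): strand 2 crosses over strand 4. Perm now: [1 4 2 3 5]
Gen 3 (s1^-1): strand 1 crosses under strand 4. Perm now: [4 1 2 3 5]
Gen 4 (s1): strand 4 crosses over strand 1. Perm now: [1 4 2 3 5]
Gen 5 (s4): strand 3 crosses over strand 5. Perm now: [1 4 2 5 3]
Gen 6 (s1): strand 1 crosses over strand 4. Perm now: [4 1 2 5 3]
Gen 7 (s3): strand 2 crosses over strand 5. Perm now: [4 1 5 2 3]
Gen 8 (s1): strand 4 crosses over strand 1. Perm now: [1 4 5 2 3]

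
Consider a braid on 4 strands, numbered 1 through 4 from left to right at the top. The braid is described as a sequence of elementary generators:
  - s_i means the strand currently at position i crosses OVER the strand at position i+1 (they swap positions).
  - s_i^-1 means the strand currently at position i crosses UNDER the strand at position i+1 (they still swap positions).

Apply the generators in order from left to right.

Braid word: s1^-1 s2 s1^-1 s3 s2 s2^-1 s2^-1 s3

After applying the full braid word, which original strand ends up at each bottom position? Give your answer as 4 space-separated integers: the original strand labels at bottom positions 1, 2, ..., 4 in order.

Gen 1 (s1^-1): strand 1 crosses under strand 2. Perm now: [2 1 3 4]
Gen 2 (s2): strand 1 crosses over strand 3. Perm now: [2 3 1 4]
Gen 3 (s1^-1): strand 2 crosses under strand 3. Perm now: [3 2 1 4]
Gen 4 (s3): strand 1 crosses over strand 4. Perm now: [3 2 4 1]
Gen 5 (s2): strand 2 crosses over strand 4. Perm now: [3 4 2 1]
Gen 6 (s2^-1): strand 4 crosses under strand 2. Perm now: [3 2 4 1]
Gen 7 (s2^-1): strand 2 crosses under strand 4. Perm now: [3 4 2 1]
Gen 8 (s3): strand 2 crosses over strand 1. Perm now: [3 4 1 2]

Answer: 3 4 1 2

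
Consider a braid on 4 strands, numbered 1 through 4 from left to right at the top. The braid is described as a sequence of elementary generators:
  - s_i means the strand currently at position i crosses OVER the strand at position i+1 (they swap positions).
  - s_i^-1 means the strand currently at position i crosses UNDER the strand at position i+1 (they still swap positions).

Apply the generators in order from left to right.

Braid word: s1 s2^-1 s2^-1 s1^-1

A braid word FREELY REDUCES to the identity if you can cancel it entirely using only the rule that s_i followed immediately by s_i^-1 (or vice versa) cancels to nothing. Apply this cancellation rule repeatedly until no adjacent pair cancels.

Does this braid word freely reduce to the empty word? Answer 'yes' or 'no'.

Answer: no

Derivation:
Gen 1 (s1): push. Stack: [s1]
Gen 2 (s2^-1): push. Stack: [s1 s2^-1]
Gen 3 (s2^-1): push. Stack: [s1 s2^-1 s2^-1]
Gen 4 (s1^-1): push. Stack: [s1 s2^-1 s2^-1 s1^-1]
Reduced word: s1 s2^-1 s2^-1 s1^-1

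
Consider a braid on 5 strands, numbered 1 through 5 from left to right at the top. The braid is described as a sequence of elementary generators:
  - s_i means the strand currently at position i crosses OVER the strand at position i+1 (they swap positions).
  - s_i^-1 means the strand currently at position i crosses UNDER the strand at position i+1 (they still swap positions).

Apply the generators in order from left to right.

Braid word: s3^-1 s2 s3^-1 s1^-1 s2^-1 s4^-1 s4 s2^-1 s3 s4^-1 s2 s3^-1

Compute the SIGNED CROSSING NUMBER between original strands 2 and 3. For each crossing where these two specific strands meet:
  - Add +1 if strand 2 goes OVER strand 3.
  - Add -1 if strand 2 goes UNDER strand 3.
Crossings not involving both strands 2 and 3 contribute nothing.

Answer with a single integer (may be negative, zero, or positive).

Answer: -2

Derivation:
Gen 1: crossing 3x4. Both 2&3? no. Sum: 0
Gen 2: crossing 2x4. Both 2&3? no. Sum: 0
Gen 3: 2 under 3. Both 2&3? yes. Contrib: -1. Sum: -1
Gen 4: crossing 1x4. Both 2&3? no. Sum: -1
Gen 5: crossing 1x3. Both 2&3? no. Sum: -1
Gen 6: crossing 2x5. Both 2&3? no. Sum: -1
Gen 7: crossing 5x2. Both 2&3? no. Sum: -1
Gen 8: crossing 3x1. Both 2&3? no. Sum: -1
Gen 9: 3 over 2. Both 2&3? yes. Contrib: -1. Sum: -2
Gen 10: crossing 3x5. Both 2&3? no. Sum: -2
Gen 11: crossing 1x2. Both 2&3? no. Sum: -2
Gen 12: crossing 1x5. Both 2&3? no. Sum: -2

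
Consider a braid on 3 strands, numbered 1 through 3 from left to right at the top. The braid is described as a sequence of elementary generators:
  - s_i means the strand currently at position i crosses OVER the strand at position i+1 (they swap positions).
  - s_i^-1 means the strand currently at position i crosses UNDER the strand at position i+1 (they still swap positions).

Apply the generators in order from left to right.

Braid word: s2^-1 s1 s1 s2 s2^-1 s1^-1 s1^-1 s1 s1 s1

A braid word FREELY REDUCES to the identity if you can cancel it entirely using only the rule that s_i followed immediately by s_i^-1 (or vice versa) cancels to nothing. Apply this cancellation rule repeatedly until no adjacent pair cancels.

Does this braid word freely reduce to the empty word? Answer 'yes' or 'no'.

Answer: no

Derivation:
Gen 1 (s2^-1): push. Stack: [s2^-1]
Gen 2 (s1): push. Stack: [s2^-1 s1]
Gen 3 (s1): push. Stack: [s2^-1 s1 s1]
Gen 4 (s2): push. Stack: [s2^-1 s1 s1 s2]
Gen 5 (s2^-1): cancels prior s2. Stack: [s2^-1 s1 s1]
Gen 6 (s1^-1): cancels prior s1. Stack: [s2^-1 s1]
Gen 7 (s1^-1): cancels prior s1. Stack: [s2^-1]
Gen 8 (s1): push. Stack: [s2^-1 s1]
Gen 9 (s1): push. Stack: [s2^-1 s1 s1]
Gen 10 (s1): push. Stack: [s2^-1 s1 s1 s1]
Reduced word: s2^-1 s1 s1 s1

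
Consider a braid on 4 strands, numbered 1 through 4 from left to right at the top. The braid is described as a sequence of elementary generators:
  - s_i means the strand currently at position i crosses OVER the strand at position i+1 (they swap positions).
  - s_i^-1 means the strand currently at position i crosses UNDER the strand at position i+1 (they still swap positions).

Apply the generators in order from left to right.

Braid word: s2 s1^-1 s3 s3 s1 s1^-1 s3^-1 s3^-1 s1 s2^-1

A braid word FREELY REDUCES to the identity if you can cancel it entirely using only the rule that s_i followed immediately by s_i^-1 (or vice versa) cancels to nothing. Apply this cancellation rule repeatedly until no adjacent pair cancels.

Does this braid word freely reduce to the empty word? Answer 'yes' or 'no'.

Answer: yes

Derivation:
Gen 1 (s2): push. Stack: [s2]
Gen 2 (s1^-1): push. Stack: [s2 s1^-1]
Gen 3 (s3): push. Stack: [s2 s1^-1 s3]
Gen 4 (s3): push. Stack: [s2 s1^-1 s3 s3]
Gen 5 (s1): push. Stack: [s2 s1^-1 s3 s3 s1]
Gen 6 (s1^-1): cancels prior s1. Stack: [s2 s1^-1 s3 s3]
Gen 7 (s3^-1): cancels prior s3. Stack: [s2 s1^-1 s3]
Gen 8 (s3^-1): cancels prior s3. Stack: [s2 s1^-1]
Gen 9 (s1): cancels prior s1^-1. Stack: [s2]
Gen 10 (s2^-1): cancels prior s2. Stack: []
Reduced word: (empty)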